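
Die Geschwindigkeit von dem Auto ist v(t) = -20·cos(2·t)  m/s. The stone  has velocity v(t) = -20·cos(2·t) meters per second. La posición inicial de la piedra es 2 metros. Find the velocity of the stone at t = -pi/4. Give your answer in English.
We have velocity v(t) = -20·cos(2·t). Substituting t = -pi/4: v(-pi/4) = 0.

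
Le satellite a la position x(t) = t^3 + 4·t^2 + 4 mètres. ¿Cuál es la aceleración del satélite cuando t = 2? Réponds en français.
Nous devons dériver notre équation de la position x(t) = t^3 + 4·t^2 + 4 2 fois. En dérivant la position, nous obtenons la vitesse: v(t) = 3·t^2 + 8·t. La dérivée de la vitesse donne l'accélération: a(t) = 6·t + 8. Nous avons l'accélération a(t) = 6·t + 8. En substituant t = 2: a(2) = 20.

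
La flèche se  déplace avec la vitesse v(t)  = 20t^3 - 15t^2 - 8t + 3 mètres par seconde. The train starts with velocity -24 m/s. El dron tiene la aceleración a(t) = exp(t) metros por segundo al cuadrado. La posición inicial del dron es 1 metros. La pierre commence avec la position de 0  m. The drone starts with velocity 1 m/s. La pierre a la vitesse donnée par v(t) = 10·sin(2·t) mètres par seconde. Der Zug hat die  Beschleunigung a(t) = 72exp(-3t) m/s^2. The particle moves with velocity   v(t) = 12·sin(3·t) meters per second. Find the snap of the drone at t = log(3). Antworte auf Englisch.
To solve this, we need to take 2 derivatives of our acceleration equation a(t) = exp(t). The derivative of acceleration gives jerk: j(t) = exp(t). Differentiating jerk, we get snap: s(t) = exp(t). Using s(t) = exp(t) and substituting t = log(3), we find s = 3.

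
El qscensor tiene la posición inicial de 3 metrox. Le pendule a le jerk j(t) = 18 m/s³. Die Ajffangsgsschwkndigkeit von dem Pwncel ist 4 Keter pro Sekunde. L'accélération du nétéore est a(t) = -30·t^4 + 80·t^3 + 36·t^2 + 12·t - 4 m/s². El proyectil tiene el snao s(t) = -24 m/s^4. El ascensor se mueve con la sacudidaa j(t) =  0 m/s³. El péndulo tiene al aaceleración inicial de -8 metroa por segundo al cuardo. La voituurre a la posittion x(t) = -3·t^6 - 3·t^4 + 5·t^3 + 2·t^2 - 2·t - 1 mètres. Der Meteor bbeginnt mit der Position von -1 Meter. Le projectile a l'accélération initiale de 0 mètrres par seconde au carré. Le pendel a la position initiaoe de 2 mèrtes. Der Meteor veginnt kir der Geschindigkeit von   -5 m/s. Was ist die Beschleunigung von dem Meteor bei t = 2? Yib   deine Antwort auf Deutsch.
Wir haben die Beschleunigung a(t) = -30·t^4 + 80·t^3 + 36·t^2 + 12·t - 4. Durch Einsetzen von t = 2: a(2) = 324.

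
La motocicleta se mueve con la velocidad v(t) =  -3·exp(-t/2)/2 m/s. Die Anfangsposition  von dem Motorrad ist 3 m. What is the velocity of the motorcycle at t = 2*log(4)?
From the given velocity equation v(t) = -3·exp(-t/2)/2, we substitute t = 2*log(4) to get v = -3/8.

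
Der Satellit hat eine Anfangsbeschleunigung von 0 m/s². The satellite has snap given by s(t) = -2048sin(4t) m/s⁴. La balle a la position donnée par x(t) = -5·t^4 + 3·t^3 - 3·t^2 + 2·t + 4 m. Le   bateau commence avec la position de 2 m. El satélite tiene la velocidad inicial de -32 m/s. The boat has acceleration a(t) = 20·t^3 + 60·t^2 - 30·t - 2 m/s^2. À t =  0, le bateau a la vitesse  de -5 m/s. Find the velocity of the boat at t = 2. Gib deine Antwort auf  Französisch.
Pour résoudre ceci, nous devons prendre 1 intégrale de notre équation de l'accélération a(t) = 20·t^3 + 60·t^2 - 30·t - 2. En intégrant l'accélération et en utilisant la condition initiale v(0) = -5, nous obtenons v(t) = 5·t^4 + 20·t^3 - 15·t^2 - 2·t - 5. Nous avons la vitesse v(t) = 5·t^4 + 20·t^3 - 15·t^2 - 2·t - 5. En substituant t = 2: v(2) = 171.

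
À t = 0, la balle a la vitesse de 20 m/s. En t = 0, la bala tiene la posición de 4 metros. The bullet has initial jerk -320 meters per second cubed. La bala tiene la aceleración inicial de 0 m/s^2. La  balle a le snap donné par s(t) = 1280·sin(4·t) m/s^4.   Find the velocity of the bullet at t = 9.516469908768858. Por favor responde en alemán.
Wir müssen das Integral unserer Gleichung für den Snap s(t) = 1280·sin(4·t) 3-mal finden. Die Stammfunktion von dem Snap, mit j(0) = -320, ergibt den Ruck: j(t) = -320·cos(4·t). Durch Integration von dem Ruck und Verwendung der Anfangsbedingung a(0) = 0, erhalten wir a(t) = -80·sin(4·t). Das Integral von der Beschleunigung ist die Geschwindigkeit. Mit v(0) = 20 erhalten wir v(t) = 20·cos(4·t). Aus der Gleichung für die Geschwindigkeit v(t) = 20·cos(4·t), setzen wir t = 9.516469908768858 ein und erhalten v = 18.6698257955509.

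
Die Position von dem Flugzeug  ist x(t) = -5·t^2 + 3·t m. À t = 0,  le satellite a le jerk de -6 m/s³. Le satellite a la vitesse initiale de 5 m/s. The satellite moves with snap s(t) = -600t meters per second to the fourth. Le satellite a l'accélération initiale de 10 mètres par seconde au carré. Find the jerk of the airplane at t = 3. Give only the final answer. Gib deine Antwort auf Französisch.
Le jerk à t = 3 est j = 0.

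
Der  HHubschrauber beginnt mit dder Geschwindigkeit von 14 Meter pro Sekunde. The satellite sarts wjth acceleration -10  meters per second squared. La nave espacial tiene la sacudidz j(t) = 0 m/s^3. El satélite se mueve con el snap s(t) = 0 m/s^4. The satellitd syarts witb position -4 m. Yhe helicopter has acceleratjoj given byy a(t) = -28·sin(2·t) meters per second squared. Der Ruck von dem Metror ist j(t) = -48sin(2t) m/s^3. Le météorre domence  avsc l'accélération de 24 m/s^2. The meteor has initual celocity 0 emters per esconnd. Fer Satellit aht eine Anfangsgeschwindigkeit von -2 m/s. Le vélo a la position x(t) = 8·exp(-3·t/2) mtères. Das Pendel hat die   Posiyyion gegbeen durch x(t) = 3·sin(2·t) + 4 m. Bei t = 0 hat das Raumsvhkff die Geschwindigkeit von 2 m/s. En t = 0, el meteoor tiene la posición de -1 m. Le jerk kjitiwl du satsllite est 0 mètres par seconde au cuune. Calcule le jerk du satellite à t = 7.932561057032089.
Pour résoudre ceci, nous devons prendre 1 intégrale de notre équation du snap s(t) = 0. La primitive du snap, avec j(0) = 0, donne le jerk: j(t) = 0. En utilisant j(t) = 0 et en substituant t = 7.932561057032089, nous trouvons j = 0.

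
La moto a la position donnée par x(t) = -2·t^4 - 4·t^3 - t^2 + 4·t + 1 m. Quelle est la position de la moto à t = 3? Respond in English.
Using x(t) = -2·t^4 - 4·t^3 - t^2 + 4·t + 1 and substituting t = 3, we find x = -266.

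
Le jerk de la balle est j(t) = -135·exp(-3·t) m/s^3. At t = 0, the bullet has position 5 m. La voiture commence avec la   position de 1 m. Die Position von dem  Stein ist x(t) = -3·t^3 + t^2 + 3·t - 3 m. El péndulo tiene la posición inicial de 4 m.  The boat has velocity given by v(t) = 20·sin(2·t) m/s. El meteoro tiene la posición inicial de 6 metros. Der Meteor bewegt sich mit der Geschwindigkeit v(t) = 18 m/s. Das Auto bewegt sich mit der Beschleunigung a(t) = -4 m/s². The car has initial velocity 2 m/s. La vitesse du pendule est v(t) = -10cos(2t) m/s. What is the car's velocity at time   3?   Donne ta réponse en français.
En partant de l'accélération a(t) = -4, nous prenons 1 intégrale. La primitive de l'accélération est la vitesse. En utilisant v(0) = 2, nous obtenons v(t) = 2 - 4·t. De l'équation de la vitesse v(t) = 2 - 4·t, nous substituons t = 3 pour obtenir v = -10.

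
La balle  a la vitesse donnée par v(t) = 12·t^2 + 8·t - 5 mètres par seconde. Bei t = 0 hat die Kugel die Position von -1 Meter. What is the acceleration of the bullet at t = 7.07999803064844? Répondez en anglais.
Starting from velocity v(t) = 12·t^2 + 8·t - 5, we take 1 derivative. Taking d/dt of v(t), we find a(t) = 24·t + 8. We have acceleration a(t) = 24·t + 8. Substituting t = 7.07999803064844: a(7.07999803064844) = 177.919952735563.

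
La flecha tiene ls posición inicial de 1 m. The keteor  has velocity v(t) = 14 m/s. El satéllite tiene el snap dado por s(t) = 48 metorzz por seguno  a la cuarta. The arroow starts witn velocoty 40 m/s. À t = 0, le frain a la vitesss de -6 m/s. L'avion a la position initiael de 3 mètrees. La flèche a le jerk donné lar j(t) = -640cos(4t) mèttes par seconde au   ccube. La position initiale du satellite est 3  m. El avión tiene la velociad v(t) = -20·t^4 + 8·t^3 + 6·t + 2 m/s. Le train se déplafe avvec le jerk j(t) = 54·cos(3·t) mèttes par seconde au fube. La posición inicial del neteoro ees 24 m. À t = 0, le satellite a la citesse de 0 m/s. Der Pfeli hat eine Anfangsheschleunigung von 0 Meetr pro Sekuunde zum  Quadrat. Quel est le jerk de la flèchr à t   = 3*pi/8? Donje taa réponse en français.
Nous avons le jerk j(t) = -640·cos(4·t). En substituant t = 3*pi/8: j(3*pi/8) = 0.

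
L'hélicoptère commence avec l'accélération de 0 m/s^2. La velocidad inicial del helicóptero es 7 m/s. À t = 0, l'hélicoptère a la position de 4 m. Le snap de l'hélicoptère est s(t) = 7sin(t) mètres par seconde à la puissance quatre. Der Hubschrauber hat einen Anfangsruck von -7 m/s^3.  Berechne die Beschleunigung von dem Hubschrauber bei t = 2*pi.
Wir müssen unsere Gleichung für den Snap s(t) = 7·sin(t) 2-mal integrieren. Die Stammfunktion von dem Snap, mit j(0) = -7, ergibt den Ruck: j(t) = -7·cos(t). Die Stammfunktion von dem Ruck ist die Beschleunigung. Mit a(0) = 0 erhalten wir a(t) = -7·sin(t). Aus der Gleichung für die Beschleunigung a(t) = -7·sin(t), setzen wir t = 2*pi ein und erhalten a = 0.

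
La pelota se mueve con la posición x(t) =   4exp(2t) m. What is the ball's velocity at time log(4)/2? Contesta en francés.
En partant de la position x(t) = 4·exp(2·t), nous prenons 1 dérivée. En dérivant la position, nous obtenons la vitesse: v(t) = 8·exp(2·t). De l'équation de la vitesse v(t) = 8·exp(2·t), nous substituons t = log(4)/2 pour obtenir v = 32.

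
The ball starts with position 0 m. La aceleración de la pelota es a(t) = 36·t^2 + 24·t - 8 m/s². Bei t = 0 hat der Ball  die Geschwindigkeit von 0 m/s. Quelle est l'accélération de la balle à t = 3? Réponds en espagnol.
Usando a(t) = 36·t^2 + 24·t - 8 y sustituyendo t = 3, encontramos a = 388.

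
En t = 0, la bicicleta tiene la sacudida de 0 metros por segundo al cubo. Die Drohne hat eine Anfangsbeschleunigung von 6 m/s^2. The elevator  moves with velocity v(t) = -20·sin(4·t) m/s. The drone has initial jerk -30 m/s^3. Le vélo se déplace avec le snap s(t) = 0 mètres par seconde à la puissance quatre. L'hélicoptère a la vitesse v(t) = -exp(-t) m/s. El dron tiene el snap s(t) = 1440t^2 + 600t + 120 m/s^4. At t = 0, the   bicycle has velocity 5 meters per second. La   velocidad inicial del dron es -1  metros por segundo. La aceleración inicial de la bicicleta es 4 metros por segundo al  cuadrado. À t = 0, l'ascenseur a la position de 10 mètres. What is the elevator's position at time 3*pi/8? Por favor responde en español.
Partiendo de la velocidad v(t) = -20·sin(4·t), tomamos 1 integral. Tomando ∫v(t)dt y aplicando x(0) = 10, encontramos x(t) = 5·cos(4·t) + 5. De la ecuación de la posición x(t) = 5·cos(4·t) + 5, sustituimos t = 3*pi/8 para obtener x = 5.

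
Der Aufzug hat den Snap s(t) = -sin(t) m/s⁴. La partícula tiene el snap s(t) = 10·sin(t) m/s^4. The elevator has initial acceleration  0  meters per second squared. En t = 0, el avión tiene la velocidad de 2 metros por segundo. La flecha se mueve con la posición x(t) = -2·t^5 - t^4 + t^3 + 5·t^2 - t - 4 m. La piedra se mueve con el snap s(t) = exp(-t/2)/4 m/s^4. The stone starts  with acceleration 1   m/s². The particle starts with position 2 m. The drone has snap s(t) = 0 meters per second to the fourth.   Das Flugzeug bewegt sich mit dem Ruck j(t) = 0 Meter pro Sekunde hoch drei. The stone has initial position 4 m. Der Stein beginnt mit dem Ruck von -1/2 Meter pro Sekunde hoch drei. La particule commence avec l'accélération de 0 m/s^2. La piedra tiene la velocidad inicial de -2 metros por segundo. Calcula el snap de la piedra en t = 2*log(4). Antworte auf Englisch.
Using s(t) = exp(-t/2)/4 and substituting t = 2*log(4), we find s = 1/16.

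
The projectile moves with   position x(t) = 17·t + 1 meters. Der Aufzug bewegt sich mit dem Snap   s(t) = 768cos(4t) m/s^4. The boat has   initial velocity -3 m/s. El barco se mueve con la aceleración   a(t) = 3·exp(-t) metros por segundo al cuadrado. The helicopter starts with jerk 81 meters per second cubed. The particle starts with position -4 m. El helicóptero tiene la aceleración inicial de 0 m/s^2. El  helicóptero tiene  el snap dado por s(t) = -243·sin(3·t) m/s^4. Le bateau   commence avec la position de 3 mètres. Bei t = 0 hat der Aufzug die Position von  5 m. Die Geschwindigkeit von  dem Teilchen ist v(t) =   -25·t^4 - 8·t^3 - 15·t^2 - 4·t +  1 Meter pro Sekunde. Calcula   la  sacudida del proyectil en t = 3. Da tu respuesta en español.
Partiendo de la posición x(t) = 17·t + 1, tomamos 3 derivadas. Tomando d/dt de x(t), encontramos v(t) = 17. La derivada de la velocidad da la aceleración: a(t) = 0. Tomando d/dt de a(t), encontramos j(t) = 0. Tenemos la sacudida j(t) = 0. Sustituyendo t = 3: j(3) = 0.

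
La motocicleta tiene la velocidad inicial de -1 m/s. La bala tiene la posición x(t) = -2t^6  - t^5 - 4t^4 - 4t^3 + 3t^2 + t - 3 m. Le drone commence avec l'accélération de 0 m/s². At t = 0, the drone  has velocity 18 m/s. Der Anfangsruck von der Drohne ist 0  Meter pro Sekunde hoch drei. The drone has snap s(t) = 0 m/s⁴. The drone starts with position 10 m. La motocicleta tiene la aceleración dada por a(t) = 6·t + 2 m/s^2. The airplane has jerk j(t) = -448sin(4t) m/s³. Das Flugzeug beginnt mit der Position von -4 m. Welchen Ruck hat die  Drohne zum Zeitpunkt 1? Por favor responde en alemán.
Wir müssen unsere Gleichung für den Snap s(t) = 0 1-mal integrieren. Die Stammfunktion von dem Snap ist der Ruck. Mit j(0) = 0 erhalten wir j(t) = 0. Mit j(t) = 0 und Einsetzen von t = 1, finden wir j = 0.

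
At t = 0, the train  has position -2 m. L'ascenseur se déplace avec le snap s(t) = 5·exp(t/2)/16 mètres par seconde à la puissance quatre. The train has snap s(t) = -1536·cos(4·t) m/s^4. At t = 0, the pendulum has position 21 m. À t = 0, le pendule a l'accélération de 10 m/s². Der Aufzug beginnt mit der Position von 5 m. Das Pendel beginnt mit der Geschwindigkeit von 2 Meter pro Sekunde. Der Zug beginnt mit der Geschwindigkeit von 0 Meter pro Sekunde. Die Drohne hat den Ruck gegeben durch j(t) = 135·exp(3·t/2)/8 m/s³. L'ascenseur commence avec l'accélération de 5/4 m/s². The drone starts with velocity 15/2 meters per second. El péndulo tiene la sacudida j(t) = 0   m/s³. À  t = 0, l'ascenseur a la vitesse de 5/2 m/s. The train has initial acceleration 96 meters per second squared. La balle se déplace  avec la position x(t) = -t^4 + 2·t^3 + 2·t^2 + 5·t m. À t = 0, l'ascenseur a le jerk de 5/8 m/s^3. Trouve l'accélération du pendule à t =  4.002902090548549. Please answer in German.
Ausgehend von dem Ruck j(t) = 0, nehmen wir 1 Stammfunktion. Die Stammfunktion von dem Ruck, mit a(0) = 10, ergibt die Beschleunigung: a(t) = 10. Mit a(t) = 10 und Einsetzen von t = 4.002902090548549, finden wir a = 10.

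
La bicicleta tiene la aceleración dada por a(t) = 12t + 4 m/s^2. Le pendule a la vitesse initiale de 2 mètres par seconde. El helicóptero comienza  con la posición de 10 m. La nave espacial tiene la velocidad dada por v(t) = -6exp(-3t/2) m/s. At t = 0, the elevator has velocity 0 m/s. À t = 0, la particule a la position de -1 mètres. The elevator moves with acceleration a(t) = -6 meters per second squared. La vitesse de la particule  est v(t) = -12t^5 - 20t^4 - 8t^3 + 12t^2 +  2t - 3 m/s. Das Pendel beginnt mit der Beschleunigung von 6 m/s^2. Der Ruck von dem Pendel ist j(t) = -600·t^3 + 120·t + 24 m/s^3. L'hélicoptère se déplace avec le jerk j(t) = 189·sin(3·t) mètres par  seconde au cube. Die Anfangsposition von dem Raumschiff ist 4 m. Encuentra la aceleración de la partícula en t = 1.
Para resolver esto, necesitamos tomar 1 derivada de nuestra ecuación de la velocidad v(t) = -12·t^5 - 20·t^4 - 8·t^3 + 12·t^2 + 2·t - 3. Derivando la velocidad, obtenemos la aceleración: a(t) = -60·t^4 - 80·t^3 - 24·t^2 + 24·t + 2. Usando a(t) = -60·t^4 - 80·t^3 - 24·t^2 + 24·t + 2 y sustituyendo t = 1, encontramos a = -138.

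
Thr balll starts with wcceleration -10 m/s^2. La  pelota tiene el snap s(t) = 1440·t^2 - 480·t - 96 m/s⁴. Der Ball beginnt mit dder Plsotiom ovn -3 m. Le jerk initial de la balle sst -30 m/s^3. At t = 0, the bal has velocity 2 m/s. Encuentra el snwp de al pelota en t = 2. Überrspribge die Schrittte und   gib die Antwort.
El snap en t = 2 es s = 4704.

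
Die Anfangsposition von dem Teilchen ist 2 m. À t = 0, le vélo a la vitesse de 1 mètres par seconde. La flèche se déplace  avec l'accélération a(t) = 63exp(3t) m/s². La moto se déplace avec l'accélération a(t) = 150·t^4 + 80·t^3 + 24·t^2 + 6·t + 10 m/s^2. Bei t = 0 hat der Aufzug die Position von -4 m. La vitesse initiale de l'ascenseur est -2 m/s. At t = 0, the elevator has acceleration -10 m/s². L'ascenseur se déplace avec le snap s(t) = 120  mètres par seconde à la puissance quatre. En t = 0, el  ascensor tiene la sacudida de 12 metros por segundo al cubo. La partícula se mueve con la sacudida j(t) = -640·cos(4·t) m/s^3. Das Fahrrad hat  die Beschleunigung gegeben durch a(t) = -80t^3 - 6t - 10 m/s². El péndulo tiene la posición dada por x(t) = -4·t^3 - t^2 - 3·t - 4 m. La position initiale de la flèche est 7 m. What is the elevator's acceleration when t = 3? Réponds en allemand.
Ausgehend von dem Snap s(t) = 120, nehmen wir 2 Stammfunktionen. Durch Integration von dem Snap und Verwendung der Anfangsbedingung j(0) = 12, erhalten wir j(t) = 120·t + 12. Die Stammfunktion von dem Ruck, mit a(0) = -10, ergibt die Beschleunigung: a(t) = 60·t^2 + 12·t - 10. Mit a(t) = 60·t^2 + 12·t - 10 und Einsetzen von t = 3, finden wir a = 566.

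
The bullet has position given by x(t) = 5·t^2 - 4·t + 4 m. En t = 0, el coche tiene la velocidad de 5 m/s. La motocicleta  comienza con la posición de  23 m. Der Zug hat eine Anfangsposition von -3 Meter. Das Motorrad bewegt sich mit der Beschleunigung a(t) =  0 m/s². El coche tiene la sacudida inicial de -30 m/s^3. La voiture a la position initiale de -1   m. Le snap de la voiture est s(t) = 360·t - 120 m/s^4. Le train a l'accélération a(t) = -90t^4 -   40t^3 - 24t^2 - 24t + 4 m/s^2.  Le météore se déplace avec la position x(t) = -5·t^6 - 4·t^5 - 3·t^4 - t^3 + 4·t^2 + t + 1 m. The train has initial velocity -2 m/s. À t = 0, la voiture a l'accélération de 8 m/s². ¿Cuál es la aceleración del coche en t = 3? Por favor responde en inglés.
To find the answer, we compute 2 antiderivatives of s(t) = 360·t - 120. The integral of snap, with j(0) = -30, gives jerk: j(t) = 180·t^2 - 120·t - 30. Finding the antiderivative of j(t) and using a(0) = 8: a(t) = 60·t^3 - 60·t^2 - 30·t + 8. Using a(t) = 60·t^3 - 60·t^2 - 30·t + 8 and substituting t = 3, we find a = 998.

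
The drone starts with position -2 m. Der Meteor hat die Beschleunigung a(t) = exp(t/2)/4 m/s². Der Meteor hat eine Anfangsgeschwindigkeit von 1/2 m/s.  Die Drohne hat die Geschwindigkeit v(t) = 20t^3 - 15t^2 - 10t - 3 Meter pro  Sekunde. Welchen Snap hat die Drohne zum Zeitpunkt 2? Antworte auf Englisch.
We must differentiate our velocity equation v(t) = 20·t^3 - 15·t^2 - 10·t - 3 3 times. The derivative of velocity gives acceleration: a(t) = 60·t^2 - 30·t - 10. Differentiating acceleration, we get jerk: j(t) = 120·t - 30. Differentiating jerk, we get snap: s(t) = 120. From the given snap equation s(t) = 120, we substitute t = 2 to get s = 120.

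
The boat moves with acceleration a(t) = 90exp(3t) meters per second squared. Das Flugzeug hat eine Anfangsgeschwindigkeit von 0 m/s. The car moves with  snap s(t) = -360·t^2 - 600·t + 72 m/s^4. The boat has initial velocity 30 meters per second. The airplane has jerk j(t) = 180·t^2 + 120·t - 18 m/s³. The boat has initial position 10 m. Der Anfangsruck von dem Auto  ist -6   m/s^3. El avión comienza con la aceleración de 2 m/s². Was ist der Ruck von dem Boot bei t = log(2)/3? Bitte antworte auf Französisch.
Pour résoudre ceci, nous devons prendre 1 dérivée de notre équation de l'accélération a(t) = 90·exp(3·t). En dérivant l'accélération, nous obtenons le jerk: j(t) = 270·exp(3·t). De l'équation du jerk j(t) = 270·exp(3·t), nous substituons t = log(2)/3 pour obtenir j = 540.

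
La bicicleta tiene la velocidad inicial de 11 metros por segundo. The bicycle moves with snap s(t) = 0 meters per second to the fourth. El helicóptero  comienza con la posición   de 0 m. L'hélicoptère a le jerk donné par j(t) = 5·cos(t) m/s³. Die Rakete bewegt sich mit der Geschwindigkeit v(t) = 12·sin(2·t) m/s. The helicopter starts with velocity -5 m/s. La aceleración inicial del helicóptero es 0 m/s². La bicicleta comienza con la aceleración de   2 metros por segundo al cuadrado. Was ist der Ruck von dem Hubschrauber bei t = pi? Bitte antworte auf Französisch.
En utilisant j(t) = 5·cos(t) et en substituant t = pi, nous trouvons j = -5.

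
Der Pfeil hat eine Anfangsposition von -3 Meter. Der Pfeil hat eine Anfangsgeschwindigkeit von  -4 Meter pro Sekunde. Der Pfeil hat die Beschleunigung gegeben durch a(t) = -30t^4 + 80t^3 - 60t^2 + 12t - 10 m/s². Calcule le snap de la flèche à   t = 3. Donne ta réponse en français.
Pour résoudre ceci, nous devons prendre 2 dérivées de notre équation de l'accélération a(t) = -30·t^4 + 80·t^3 - 60·t^2 + 12·t - 10. En prenant d/dt de a(t), nous trouvons j(t) = -120·t^3 + 240·t^2 - 120·t + 12. En dérivant le jerk, nous obtenons le snap: s(t) = -360·t^2 + 480·t - 120. En utilisant s(t) = -360·t^2 + 480·t - 120 et en substituant t = 3, nous trouvons s = -1920.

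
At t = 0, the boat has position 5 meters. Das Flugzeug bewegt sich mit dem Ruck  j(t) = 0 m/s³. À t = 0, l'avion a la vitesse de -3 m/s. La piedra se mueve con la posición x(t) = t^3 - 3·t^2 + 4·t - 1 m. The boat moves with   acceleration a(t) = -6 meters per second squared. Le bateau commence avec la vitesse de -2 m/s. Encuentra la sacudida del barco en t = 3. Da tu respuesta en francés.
Nous devons dériver notre équation de l'accélération a(t) = -6 1 fois. La dérivée de l'accélération donne le jerk: j(t) = 0. De l'équation du jerk j(t) = 0, nous substituons t = 3 pour obtenir j = 0.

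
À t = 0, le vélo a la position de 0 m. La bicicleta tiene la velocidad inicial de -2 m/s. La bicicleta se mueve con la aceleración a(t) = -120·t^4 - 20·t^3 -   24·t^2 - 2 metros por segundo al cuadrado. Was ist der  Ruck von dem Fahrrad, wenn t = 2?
Ausgehend von der Beschleunigung a(t) = -120·t^4 - 20·t^3 - 24·t^2 - 2, nehmen wir 1 Ableitung. Mit d/dt von a(t) finden wir j(t) = -480·t^3 - 60·t^2 - 48·t. Aus der Gleichung für den Ruck j(t) = -480·t^3 - 60·t^2 - 48·t, setzen wir t = 2 ein und erhalten j = -4176.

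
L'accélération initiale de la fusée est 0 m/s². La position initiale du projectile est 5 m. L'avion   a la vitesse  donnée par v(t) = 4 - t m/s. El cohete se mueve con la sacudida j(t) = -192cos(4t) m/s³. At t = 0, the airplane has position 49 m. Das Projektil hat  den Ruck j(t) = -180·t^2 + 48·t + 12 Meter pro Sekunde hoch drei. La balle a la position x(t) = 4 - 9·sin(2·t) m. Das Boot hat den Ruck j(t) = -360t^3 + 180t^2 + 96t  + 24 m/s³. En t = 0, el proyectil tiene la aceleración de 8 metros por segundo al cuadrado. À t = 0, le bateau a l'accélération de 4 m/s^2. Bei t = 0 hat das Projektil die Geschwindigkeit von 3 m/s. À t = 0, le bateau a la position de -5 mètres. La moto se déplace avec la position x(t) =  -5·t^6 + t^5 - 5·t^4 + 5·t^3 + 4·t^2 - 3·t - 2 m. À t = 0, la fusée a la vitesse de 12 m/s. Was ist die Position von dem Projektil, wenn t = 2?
Wir müssen die Stammfunktion unserer Gleichung für den Ruck j(t) = -180·t^2 + 48·t + 12 3-mal finden. Durch Integration von dem Ruck und Verwendung der Anfangsbedingung a(0) = 8, erhalten wir a(t) = -60·t^3 + 24·t^2 + 12·t + 8. Durch Integration von der Beschleunigung und Verwendung der Anfangsbedingung v(0) = 3, erhalten wir v(t) = -15·t^4 + 8·t^3 + 6·t^2 + 8·t + 3. Das Integral von der Geschwindigkeit, mit x(0) = 5, ergibt die Position: x(t) = -3·t^5 + 2·t^4 + 2·t^3 + 4·t^2 + 3·t + 5. Wir haben die Position x(t) = -3·t^5 + 2·t^4 + 2·t^3 + 4·t^2 + 3·t + 5. Durch Einsetzen von t = 2: x(2) = -21.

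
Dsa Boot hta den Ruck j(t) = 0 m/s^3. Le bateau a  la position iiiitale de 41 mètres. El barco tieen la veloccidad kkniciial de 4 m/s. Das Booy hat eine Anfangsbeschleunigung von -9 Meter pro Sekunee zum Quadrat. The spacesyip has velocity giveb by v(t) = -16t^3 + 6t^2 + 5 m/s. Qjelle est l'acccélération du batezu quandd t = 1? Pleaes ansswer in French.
Nous devons intégrer notre équation du jerk j(t) = 0 1 fois. La primitive du jerk est l'accélération. En utilisant a(0) = -9, nous obtenons a(t) = -9. Nous avons l'accélération a(t) = -9. En substituant t = 1: a(1) = -9.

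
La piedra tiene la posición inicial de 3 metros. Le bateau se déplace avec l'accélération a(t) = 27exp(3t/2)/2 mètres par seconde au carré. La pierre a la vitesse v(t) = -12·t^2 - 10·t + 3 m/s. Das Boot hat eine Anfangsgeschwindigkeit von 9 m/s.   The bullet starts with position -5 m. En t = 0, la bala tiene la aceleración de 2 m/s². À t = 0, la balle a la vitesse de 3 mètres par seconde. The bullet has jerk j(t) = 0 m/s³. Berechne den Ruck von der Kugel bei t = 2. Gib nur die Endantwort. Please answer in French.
La réponse est 0.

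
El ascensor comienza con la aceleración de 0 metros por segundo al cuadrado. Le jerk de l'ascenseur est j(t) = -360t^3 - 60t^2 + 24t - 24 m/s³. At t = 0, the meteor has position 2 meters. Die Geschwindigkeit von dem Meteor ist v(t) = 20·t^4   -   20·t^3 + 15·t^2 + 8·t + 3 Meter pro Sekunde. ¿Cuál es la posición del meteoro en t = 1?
Para resolver esto, necesitamos tomar 1 integral de nuestra ecuación de la velocidad v(t) = 20·t^4 - 20·t^3 + 15·t^2 + 8·t + 3. La antiderivada de la velocidad es la posición. Usando x(0) = 2, obtenemos x(t) = 4·t^5 - 5·t^4 + 5·t^3 + 4·t^2 + 3·t + 2. Tenemos la posición x(t) = 4·t^5 - 5·t^4 + 5·t^3 + 4·t^2 + 3·t + 2. Sustituyendo t = 1: x(1) = 13.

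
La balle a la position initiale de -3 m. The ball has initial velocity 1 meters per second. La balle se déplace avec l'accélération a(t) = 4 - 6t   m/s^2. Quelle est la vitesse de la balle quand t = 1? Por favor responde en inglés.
We need to integrate our acceleration equation a(t) = 4 - 6·t 1 time. The antiderivative of acceleration, with v(0) = 1, gives velocity: v(t) = -3·t^2 + 4·t + 1. We have velocity v(t) = -3·t^2 + 4·t + 1. Substituting t = 1: v(1) = 2.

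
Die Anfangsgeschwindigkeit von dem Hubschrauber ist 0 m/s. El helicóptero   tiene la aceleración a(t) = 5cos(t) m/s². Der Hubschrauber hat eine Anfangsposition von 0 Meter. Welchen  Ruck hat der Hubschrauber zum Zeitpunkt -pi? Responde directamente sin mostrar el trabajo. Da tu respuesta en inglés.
The jerk at t = -pi is j = 0.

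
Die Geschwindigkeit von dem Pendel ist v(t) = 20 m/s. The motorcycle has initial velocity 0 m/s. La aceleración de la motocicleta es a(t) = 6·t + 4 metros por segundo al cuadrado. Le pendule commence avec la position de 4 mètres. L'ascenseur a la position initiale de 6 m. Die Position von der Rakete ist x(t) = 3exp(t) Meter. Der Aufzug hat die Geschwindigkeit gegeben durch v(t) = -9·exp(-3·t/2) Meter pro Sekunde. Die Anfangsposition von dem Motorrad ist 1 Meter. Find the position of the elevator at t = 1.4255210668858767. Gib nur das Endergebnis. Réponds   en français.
À t = 1.4255210668858767, x = 0.707143169257365.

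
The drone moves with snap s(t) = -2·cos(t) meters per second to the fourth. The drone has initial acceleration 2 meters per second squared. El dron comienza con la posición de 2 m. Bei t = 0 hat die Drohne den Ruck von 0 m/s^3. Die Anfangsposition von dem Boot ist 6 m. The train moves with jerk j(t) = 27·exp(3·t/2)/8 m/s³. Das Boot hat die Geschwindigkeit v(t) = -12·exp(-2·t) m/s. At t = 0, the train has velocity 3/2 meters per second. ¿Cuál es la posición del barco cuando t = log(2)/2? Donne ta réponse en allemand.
Um dies zu lösen, müssen wir 1 Integral unserer Gleichung für die Geschwindigkeit v(t) = -12·exp(-2·t) finden. Das Integral von der Geschwindigkeit ist die Position. Mit x(0) = 6 erhalten wir x(t) = 6·exp(-2·t). Wir haben die Position x(t) = 6·exp(-2·t). Durch Einsetzen von t = log(2)/2: x(log(2)/2) = 3.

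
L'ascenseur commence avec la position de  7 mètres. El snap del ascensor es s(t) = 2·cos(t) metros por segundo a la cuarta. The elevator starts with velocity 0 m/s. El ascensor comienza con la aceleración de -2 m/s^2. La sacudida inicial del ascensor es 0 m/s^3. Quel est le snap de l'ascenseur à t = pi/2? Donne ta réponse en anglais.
We have snap s(t) = 2·cos(t). Substituting t = pi/2: s(pi/2) = 0.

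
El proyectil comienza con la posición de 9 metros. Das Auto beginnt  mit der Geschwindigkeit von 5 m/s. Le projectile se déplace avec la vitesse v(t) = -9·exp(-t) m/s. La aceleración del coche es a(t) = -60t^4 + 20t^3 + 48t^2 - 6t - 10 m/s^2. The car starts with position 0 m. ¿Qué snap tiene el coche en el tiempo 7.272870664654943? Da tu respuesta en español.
Para resolver esto, necesitamos tomar 2 derivadas de nuestra ecuación de la aceleración a(t) = -60·t^4 + 20·t^3 + 48·t^2 - 6·t - 10. Tomando d/dt de a(t), encontramos j(t) = -240·t^3 + 60·t^2 + 96·t - 6. Tomando d/dt de j(t), encontramos s(t) = -720·t^2 + 120·t + 96. Usando s(t) = -720·t^2 + 120·t + 96 y sustituyendo t = 7.272870664654943, encontramos s = -37115.4018676963.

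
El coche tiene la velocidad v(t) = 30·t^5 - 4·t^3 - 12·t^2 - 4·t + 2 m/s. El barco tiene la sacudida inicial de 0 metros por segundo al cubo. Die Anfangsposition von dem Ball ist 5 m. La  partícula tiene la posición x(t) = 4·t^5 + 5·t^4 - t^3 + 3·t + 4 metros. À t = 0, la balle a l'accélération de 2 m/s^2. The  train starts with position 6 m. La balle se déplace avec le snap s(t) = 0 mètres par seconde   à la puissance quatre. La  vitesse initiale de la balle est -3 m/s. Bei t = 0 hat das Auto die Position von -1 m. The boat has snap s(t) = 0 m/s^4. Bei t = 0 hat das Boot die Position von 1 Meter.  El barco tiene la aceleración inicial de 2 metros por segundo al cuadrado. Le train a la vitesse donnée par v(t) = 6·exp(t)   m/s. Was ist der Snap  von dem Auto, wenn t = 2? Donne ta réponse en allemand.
Um dies zu lösen, müssen wir 3 Ableitungen unserer Gleichung für die Geschwindigkeit v(t) = 30·t^5 - 4·t^3 - 12·t^2 - 4·t + 2 nehmen. Durch Ableiten von der Geschwindigkeit erhalten wir die Beschleunigung: a(t) = 150·t^4 - 12·t^2 - 24·t - 4. Die Ableitung von der Beschleunigung ergibt den Ruck: j(t) = 600·t^3 - 24·t - 24. Mit d/dt von j(t) finden wir s(t) = 1800·t^2 - 24. Wir haben den Snap s(t) = 1800·t^2 - 24. Durch Einsetzen von t = 2: s(2) = 7176.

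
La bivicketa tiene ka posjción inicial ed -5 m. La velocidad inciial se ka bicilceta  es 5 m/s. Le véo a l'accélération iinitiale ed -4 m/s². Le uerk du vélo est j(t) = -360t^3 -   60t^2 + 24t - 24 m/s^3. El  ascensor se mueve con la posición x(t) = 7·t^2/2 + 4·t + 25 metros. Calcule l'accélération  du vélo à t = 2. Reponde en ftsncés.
Nous devons intégrer notre équation du jerk j(t) = -360·t^3 - 60·t^2 + 24·t - 24 1 fois. En intégrant le jerk et en utilisant la condition initiale a(0) = -4, nous obtenons a(t) = -90·t^4 - 20·t^3 + 12·t^2 - 24·t - 4. En utilisant a(t) = -90·t^4 - 20·t^3 + 12·t^2 - 24·t - 4 et en substituant t = 2, nous trouvons a = -1604.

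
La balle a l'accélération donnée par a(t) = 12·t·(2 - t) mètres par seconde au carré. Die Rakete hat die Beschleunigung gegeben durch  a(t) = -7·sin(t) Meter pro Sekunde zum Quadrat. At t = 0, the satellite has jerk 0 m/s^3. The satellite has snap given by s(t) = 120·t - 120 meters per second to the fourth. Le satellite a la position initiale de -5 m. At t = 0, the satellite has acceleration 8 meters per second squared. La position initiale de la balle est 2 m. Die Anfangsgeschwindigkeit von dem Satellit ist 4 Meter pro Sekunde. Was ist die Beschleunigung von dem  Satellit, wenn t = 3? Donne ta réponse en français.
Pour résoudre ceci, nous devons prendre 2 primitives de notre équation du snap s(t) = 120·t - 120. En prenant ∫s(t)dt et en appliquant j(0) = 0, nous trouvons j(t) = 60·t·(t - 2). La primitive du jerk, avec a(0) = 8, donne l'accélération: a(t) = 20·t^3 - 60·t^2 + 8. En utilisant a(t) = 20·t^3 - 60·t^2 + 8 et en substituant t = 3, nous trouvons a = 8.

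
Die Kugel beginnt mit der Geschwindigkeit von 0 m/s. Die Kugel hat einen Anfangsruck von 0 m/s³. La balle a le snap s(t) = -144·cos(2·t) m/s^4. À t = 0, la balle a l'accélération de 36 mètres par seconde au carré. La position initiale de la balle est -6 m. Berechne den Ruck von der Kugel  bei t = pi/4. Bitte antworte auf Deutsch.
Wir müssen unsere Gleichung für den Snap s(t) = -144·cos(2·t) 1-mal integrieren. Durch Integration von dem Snap und Verwendung der Anfangsbedingung j(0) = 0, erhalten wir j(t) = -72·sin(2·t). Aus der Gleichung für den Ruck j(t) = -72·sin(2·t), setzen wir t = pi/4 ein und erhalten j = -72.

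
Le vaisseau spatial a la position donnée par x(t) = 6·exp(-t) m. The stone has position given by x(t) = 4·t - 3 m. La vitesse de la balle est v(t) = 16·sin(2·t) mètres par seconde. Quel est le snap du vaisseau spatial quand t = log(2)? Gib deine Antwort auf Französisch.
Nous devons dériver notre équation de la position x(t) = 6·exp(-t) 4 fois. La dérivée de la position donne la vitesse: v(t) = -6·exp(-t). En prenant d/dt de v(t), nous trouvons a(t) = 6·exp(-t). En dérivant l'accélération, nous obtenons le jerk: j(t) = -6·exp(-t). En dérivant le jerk, nous obtenons le snap: s(t) = 6·exp(-t). En utilisant s(t) = 6·exp(-t) et en substituant t = log(2), nous trouvons s = 3.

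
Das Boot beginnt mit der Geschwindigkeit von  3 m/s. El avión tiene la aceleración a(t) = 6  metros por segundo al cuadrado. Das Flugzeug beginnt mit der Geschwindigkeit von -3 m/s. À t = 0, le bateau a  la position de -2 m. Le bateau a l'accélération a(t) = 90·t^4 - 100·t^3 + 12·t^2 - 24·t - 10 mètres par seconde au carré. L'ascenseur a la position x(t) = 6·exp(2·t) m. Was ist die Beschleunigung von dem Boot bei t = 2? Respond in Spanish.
De la ecuación de la aceleración a(t) = 90·t^4 - 100·t^3 + 12·t^2 - 24·t - 10, sustituimos t = 2 para obtener a = 630.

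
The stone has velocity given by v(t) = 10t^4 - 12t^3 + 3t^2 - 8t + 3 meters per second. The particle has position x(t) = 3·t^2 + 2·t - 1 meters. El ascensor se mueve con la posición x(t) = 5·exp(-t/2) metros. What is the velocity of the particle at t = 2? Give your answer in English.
To solve this, we need to take 1 derivative of our position equation x(t) = 3·t^2 + 2·t - 1. The derivative of position gives velocity: v(t) = 6·t + 2. From the given velocity equation v(t) = 6·t + 2, we substitute t = 2 to get v = 14.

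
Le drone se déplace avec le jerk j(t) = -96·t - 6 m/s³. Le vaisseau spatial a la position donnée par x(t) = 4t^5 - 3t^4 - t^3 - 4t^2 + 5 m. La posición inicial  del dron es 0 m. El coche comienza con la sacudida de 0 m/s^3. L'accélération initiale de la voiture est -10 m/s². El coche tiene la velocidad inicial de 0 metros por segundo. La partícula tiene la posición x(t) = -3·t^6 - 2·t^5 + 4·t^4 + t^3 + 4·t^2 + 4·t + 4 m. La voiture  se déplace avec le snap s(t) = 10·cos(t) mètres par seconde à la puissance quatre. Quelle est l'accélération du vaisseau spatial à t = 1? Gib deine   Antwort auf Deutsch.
Wir müssen unsere Gleichung für die Position x(t) = 4·t^5 - 3·t^4 - t^3 - 4·t^2 + 5 2-mal ableiten. Durch Ableiten von der Position erhalten wir die Geschwindigkeit: v(t) = 20·t^4 - 12·t^3 - 3·t^2 - 8·t. Die Ableitung von der Geschwindigkeit ergibt die Beschleunigung: a(t) = 80·t^3 - 36·t^2 - 6·t - 8. Aus der Gleichung für die Beschleunigung a(t) = 80·t^3 - 36·t^2 - 6·t - 8, setzen wir t = 1 ein und erhalten a = 30.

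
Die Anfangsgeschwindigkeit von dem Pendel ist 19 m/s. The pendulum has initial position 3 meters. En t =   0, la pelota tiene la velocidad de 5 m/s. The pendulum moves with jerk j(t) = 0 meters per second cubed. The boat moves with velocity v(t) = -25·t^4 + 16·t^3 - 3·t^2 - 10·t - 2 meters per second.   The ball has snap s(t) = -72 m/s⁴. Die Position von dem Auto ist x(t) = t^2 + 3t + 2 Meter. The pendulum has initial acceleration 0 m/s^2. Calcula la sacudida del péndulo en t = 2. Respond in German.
Wir haben den Ruck j(t) = 0. Durch Einsetzen von t = 2: j(2) = 0.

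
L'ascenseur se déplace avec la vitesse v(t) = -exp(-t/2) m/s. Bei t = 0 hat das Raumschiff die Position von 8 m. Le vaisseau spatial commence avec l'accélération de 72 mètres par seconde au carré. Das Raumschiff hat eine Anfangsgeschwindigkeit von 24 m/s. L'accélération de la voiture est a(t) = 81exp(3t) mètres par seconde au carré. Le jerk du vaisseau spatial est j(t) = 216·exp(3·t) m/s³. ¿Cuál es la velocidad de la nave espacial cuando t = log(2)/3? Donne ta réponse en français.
Nous devons trouver la primitive de notre équation du jerk j(t) = 216·exp(3·t) 2 fois. L'intégrale du jerk est l'accélération. En utilisant a(0) = 72, nous obtenons a(t) = 72·exp(3·t). La primitive de l'accélération est la vitesse. En utilisant v(0) = 24, nous obtenons v(t) = 24·exp(3·t). Nous avons la vitesse v(t) = 24·exp(3·t). En substituant t = log(2)/3: v(log(2)/3) = 48.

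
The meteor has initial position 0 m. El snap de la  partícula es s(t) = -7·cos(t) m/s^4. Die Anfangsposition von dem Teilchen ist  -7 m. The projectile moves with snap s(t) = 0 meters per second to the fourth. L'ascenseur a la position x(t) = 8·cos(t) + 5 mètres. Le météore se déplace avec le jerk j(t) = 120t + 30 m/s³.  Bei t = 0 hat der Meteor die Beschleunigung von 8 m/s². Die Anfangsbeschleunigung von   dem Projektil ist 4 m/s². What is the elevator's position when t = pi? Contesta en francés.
De l'équation de la position x(t) = 8·cos(t) + 5, nous substituons t = pi pour obtenir x = -3.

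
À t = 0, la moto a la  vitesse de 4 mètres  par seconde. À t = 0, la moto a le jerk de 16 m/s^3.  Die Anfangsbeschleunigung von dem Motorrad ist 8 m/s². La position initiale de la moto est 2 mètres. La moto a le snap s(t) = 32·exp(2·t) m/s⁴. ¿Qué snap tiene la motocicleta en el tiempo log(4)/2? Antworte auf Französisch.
En utilisant s(t) = 32·exp(2·t) et en substituant t = log(4)/2, nous trouvons s = 128.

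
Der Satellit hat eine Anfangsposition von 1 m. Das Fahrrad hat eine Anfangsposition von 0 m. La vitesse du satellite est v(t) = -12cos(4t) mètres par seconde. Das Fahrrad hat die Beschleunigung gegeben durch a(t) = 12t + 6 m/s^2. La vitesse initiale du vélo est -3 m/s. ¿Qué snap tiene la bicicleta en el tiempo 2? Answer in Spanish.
Para resolver esto, necesitamos tomar 2 derivadas de nuestra ecuación de la aceleración a(t) = 12·t + 6. Tomando d/dt de a(t), encontramos j(t) = 12. Derivando la sacudida, obtenemos el snap: s(t) = 0. Usando s(t) = 0 y sustituyendo t = 2, encontramos s = 0.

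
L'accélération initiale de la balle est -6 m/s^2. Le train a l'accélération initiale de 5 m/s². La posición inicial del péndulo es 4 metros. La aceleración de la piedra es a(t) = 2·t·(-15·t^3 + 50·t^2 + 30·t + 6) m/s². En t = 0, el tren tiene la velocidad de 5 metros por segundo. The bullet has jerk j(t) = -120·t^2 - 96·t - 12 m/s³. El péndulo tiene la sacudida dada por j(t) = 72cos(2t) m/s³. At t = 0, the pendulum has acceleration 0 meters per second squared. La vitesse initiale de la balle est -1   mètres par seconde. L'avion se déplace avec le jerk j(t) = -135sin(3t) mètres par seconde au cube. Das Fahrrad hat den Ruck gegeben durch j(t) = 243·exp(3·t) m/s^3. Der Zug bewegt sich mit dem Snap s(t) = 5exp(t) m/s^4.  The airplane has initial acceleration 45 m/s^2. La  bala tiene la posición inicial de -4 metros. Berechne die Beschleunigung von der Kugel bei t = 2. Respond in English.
To solve this, we need to take 1 integral of our jerk equation j(t) = -120·t^2 - 96·t - 12. Finding the antiderivative of j(t) and using a(0) = -6: a(t) = -40·t^3 - 48·t^2 - 12·t - 6. Using a(t) = -40·t^3 - 48·t^2 - 12·t - 6 and substituting t = 2, we find a = -542.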